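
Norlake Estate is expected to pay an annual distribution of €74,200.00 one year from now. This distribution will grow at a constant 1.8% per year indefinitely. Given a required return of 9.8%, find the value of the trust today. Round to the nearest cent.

€927500.00

Growing perpetuity: P = D₁ / (r − g) = €74,200.0000 / (0.098 − 0.018) = €927,500.00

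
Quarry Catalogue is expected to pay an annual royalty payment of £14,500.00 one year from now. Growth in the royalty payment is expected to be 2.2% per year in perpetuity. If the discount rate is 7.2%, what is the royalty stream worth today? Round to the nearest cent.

Growing perpetuity: P = D₁ / (r − g) = £14,500.0000 / (0.072 − 0.022) = £290,000.00

£290000.00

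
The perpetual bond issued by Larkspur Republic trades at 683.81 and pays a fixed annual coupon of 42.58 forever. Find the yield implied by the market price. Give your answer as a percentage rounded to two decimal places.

P = C/r ⇒ r = C/P = 42.58/683.81 = 0.062269

6.23%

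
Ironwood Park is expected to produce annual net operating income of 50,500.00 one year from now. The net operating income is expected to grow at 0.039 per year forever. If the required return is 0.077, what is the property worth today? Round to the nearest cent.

1328947.37

Growing perpetuity: P = D₁ / (r − g) = 50,500.0000 / (0.077 − 0.039) = 1,328,947.37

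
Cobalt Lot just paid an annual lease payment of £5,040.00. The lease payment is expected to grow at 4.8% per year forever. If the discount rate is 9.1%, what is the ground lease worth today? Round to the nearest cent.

£122835.35

D₁ = D₀ × (1 + g) = £5,040.00 × 1.048 = £5,281.9200
Growing perpetuity: P = D₁ / (r − g) = £5,281.9200 / (0.091 − 0.048) = £122,835.35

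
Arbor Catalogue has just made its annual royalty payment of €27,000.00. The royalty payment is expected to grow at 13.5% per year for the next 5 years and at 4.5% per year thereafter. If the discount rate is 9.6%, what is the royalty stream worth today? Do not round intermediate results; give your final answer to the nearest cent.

€809039.42

D_1 = 30645.00000
D_2 = 34782.07500
D_3 = 39477.65512
D_4 = 44807.13857
D_5 = 50856.10227
Terminal value at year 5: TV = D_5×(1+g_2)/(r−g_2) = 53144.62688/0.051 = 1042051.50737
P_0 = D_1/(1+r)^1 + D_2/(1+r)^2 + D_3/(1+r)^3 + D_4/(1+r)^4 + D_5/(1+r)^5 + TV/(1+r)^5
    = 27960.76642 + 28955.72070 + 29986.07938 + 31053.10228 + 32158.09405 + 658925.65266 = 809039.41549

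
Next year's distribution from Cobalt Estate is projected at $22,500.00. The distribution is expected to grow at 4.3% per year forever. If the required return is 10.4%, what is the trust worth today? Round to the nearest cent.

Growing perpetuity: P = D₁ / (r − g) = $22,500.0000 / (0.104 − 0.043) = $368,852.46

$368852.46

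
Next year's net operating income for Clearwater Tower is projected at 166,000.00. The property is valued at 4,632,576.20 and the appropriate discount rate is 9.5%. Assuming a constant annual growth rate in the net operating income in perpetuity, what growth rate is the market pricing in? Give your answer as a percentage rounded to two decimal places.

P = D₁/(r−g) ⇒ g = r − D₁/P = 0.095 − 166,000.00/4,632,576.20 = 0.059167

5.92%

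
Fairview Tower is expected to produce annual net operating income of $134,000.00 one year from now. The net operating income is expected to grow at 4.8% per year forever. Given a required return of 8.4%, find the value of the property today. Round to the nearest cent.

Growing perpetuity: P = D₁ / (r − g) = $134,000.0000 / (0.084 − 0.048) = $3,722,222.22

$3722222.22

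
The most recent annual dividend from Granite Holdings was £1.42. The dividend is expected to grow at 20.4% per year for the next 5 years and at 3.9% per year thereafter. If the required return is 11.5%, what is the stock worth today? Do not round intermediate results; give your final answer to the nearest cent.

£37.49

D_1 = 1.70968
D_2 = 2.05845
D_3 = 2.47838
D_4 = 2.98397
D_5 = 3.59270
Terminal value at year 5: TV = D_5×(1+g_2)/(r−g_2) = 3.73281/0.076 = 49.11597
P_0 = D_1/(1+r)^1 + D_2/(1+r)^2 + D_3/(1+r)^3 + D_4/(1+r)^4 + D_5/(1+r)^5 + TV/(1+r)^5
    = 1.53335 + 1.65574 + 1.78790 + 1.93061 + 2.08471 + 28.50023 = 37.49254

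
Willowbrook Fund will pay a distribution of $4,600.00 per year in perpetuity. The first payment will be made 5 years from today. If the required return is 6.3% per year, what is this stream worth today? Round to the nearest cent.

$57185.28

Value at end of year 4: C / r = $4,600.00 / 0.063 = $73,015.8730
Discount to today: PV = $73,015.8730 / (1 + 0.063)^4 = $73,015.8730 / 1.276830 = $57,185.28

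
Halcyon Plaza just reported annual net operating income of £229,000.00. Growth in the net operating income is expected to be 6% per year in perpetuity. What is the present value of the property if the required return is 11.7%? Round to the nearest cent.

£4258596.49

D₁ = D₀ × (1 + g) = £229,000.00 × 1.06 = £242,740.0000
Growing perpetuity: P = D₁ / (r − g) = £242,740.0000 / (0.117 − 0.06) = £4,258,596.49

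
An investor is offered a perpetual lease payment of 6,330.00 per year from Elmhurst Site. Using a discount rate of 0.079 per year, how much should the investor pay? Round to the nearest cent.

Level perpetuity: PV = C / r = 6,330.00 / 0.079 = 80,126.58

80126.58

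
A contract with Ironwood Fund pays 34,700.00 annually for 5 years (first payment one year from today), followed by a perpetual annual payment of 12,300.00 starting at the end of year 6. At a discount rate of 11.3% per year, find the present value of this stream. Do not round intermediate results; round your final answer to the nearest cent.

191016.66

PV of 5-year annuity: 34,700.00 × [1 − (1+0.113)^−5] / 0.113 = 127285.63978
Perpetuity value at year 5: 12,300.00 / 0.113 = 108849.55752
PV of perpetuity: 108849.55752 / (1+0.113)^5 = 63731.01662
Total PV = 127285.63978 + 63731.01662 = 191016.65640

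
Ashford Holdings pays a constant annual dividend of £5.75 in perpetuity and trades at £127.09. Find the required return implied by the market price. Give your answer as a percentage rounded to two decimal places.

P = C/r ⇒ r = C/P = £5.75/£127.09 = 0.045244

4.52%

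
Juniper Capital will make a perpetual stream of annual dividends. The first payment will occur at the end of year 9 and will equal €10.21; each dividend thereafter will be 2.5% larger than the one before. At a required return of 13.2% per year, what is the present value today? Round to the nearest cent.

€35.39

Value at end of year 8: C₁ / (r − g) = €10.21 / (0.132 − 0.025) = €95.4206
Discount to today: PV = €95.4206 / (1 + 0.132)^8 = €95.4206 / 2.696320 = €35.39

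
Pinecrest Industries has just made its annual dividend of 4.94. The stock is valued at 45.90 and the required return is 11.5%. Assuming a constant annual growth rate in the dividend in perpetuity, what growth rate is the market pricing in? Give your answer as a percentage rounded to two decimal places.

0.67%

P = D₀(1+g)/(r−g) ⇒ P(r−g) = D₀(1+g) ⇒ g(P+D₀) = P·r − D₀
g = (P·r − D₀)/(P + D₀) = (45.90×0.115 − 4.94) / (45.90 + 4.94) = 0.006658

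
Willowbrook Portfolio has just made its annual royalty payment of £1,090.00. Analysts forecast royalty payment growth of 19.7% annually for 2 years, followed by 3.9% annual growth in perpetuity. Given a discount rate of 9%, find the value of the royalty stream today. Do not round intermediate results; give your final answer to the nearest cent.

£29291.29

D_1 = 1304.73000
D_2 = 1561.76181
Terminal value at year 2: TV = D_2×(1+g_2)/(r−g_2) = 1622.67052/0.051 = 31817.06903
P_0 = D_1/(1+r)^1 + D_2/(1+r)^2 + TV/(1+r)^2
    = 1197.00000 + 1314.50367 + 26779.79045 = 29291.29412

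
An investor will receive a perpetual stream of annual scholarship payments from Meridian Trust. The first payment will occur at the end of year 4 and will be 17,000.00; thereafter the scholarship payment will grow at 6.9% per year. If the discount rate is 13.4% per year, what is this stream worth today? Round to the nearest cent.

Value at end of year 3: C₁ / (r − g) = 17,000.00 / (0.134 − 0.069) = 261,538.4615
Discount to today: PV = 261,538.4615 / (1 + 0.134)^3 = 261,538.4615 / 1.458274 = 179,347.94

179347.94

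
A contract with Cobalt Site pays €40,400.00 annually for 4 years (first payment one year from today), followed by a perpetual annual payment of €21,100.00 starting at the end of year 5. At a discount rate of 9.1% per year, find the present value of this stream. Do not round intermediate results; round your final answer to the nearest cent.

€294257.73

PV of 4-year annuity: €40,400.00 × [1 − (1+0.091)^−4] / 0.091 = 130597.91137
Perpetuity value at year 4: €21,100.00 / 0.091 = 231868.13187
PV of perpetuity: 231868.13187 / (1+0.091)^4 = 163659.81677
Total PV = 130597.91137 + 163659.81677 = 294257.72814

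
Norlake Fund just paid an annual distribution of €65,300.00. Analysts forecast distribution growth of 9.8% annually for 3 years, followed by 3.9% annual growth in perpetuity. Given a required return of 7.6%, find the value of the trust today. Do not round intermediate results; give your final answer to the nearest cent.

D_1 = 71699.40000
D_2 = 78725.94120
D_3 = 86441.08344
Terminal value at year 3: TV = D_3×(1+g_2)/(r−g_2) = 89812.28569/0.037 = 2427359.07275
P_0 = D_1/(1+r)^1 + D_2/(1+r)^2 + D_3/(1+r)^3 + TV/(1+r)^3
    = 66635.13011 + 67997.55842 + 69387.84307 + 1948485.64741 = 2152506.17901

€2152506.18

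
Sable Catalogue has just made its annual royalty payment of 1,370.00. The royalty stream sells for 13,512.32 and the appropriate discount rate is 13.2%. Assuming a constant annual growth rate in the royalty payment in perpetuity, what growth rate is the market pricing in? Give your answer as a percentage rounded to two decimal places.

P = D₀(1+g)/(r−g) ⇒ P(r−g) = D₀(1+g) ⇒ g(P+D₀) = P·r − D₀
g = (P·r − D₀)/(P + D₀) = (13,512.32×0.132 − 1,370.00) / (13,512.32 + 1,370.00) = 0.027793

2.78%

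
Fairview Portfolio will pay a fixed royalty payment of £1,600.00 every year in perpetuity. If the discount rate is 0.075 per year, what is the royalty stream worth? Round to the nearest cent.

£21333.33

Level perpetuity: PV = C / r = £1,600.00 / 0.075 = £21,333.33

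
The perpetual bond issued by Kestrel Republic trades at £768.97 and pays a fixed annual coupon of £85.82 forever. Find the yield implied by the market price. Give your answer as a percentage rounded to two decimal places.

P = C/r ⇒ r = C/P = £85.82/£768.97 = 0.111604

11.16%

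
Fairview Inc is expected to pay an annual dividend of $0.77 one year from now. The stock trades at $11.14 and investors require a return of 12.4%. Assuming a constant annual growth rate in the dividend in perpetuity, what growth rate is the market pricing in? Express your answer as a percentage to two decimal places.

P = D₁/(r−g) ⇒ g = r − D₁/P = 0.124 − $0.77/$11.14 = 0.054880

5.49%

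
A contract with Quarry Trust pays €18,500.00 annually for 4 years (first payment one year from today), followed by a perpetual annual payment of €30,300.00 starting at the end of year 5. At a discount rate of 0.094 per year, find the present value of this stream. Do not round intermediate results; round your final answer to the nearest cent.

€284444.98

PV of 4-year annuity: €18,500.00 × [1 − (1+0.094)^−4] / 0.094 = 59412.35325
Perpetuity value at year 4: €30,300.00 / 0.094 = 322340.42553
PV of perpetuity: 322340.42553 / (1+0.094)^4 = 225032.62535
Total PV = 59412.35325 + 225032.62535 = 284444.97859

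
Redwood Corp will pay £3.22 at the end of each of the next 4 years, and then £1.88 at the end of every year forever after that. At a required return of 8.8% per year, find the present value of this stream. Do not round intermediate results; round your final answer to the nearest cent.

PV of 4-year annuity: £3.22 × [1 − (1+0.088)^−4] / 0.088 = 10.47786
Perpetuity value at year 4: £1.88 / 0.088 = 21.36364
PV of perpetuity: 21.36364 / (1+0.088)^4 = 15.24613
Total PV = 10.47786 + 15.24613 = 25.72399

£25.72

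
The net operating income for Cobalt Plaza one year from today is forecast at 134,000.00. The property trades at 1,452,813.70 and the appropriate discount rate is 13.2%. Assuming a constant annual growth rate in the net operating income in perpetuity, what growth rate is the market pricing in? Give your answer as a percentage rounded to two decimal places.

P = D₁/(r−g) ⇒ g = r − D₁/P = 0.132 − 134,000.00/1,452,813.70 = 0.039765

3.98%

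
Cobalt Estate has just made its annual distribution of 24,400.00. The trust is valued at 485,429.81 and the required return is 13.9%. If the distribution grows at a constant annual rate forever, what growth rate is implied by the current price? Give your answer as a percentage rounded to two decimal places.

8.45%

P = D₀(1+g)/(r−g) ⇒ P(r−g) = D₀(1+g) ⇒ g(P+D₀) = P·r − D₀
g = (P·r − D₀)/(P + D₀) = (485,429.81×0.139 − 24,400.00) / (485,429.81 + 24,400.00) = 0.084488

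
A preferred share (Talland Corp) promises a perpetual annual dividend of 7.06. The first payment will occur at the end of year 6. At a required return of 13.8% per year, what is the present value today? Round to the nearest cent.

26.80

Value at end of year 5: C / r = 7.06 / 0.138 = 51.1594
Discount to today: PV = 51.1594 / (1 + 0.138)^5 = 51.1594 / 1.908584 = 26.80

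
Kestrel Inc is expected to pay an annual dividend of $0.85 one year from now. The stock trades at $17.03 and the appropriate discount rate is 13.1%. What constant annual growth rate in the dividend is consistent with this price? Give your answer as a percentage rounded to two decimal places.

P = D₁/(r−g) ⇒ g = r − D₁/P = 0.131 − $0.85/$17.03 = 0.081088

8.11%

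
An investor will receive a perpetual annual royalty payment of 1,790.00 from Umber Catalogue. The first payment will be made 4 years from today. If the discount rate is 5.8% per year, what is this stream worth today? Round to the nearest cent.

26059.62

Value at end of year 3: C / r = 1,790.00 / 0.058 = 30,862.0690
Discount to today: PV = 30,862.0690 / (1 + 0.058)^3 = 30,862.0690 / 1.184287 = 26,059.62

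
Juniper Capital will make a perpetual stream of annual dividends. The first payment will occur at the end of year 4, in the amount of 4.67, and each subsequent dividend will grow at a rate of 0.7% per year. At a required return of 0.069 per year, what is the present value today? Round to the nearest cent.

61.66

Value at end of year 3: C₁ / (r − g) = 4.67 / (0.069 − 0.007) = 75.3226
Discount to today: PV = 75.3226 / (1 + 0.069)^3 = 75.3226 / 1.221612 = 61.66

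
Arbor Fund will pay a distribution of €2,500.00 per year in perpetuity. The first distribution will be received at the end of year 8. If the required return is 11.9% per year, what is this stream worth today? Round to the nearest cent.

Value at end of year 7: C / r = €2,500.00 / 0.119 = €21,008.4034
Discount to today: PV = €21,008.4034 / (1 + 0.119)^7 = €21,008.4034 / 2.196902 = €9,562.74

€9562.74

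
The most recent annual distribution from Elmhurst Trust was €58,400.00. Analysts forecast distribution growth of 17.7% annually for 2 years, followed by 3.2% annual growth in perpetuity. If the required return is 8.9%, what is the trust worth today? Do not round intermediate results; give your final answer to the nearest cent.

€1366475.14

D_1 = 68736.80000
D_2 = 80903.21360
Terminal value at year 2: TV = D_2×(1+g_2)/(r−g_2) = 83492.11644/0.057 = 1464773.97255
P_0 = D_1/(1+r)^1 + D_2/(1+r)^2 + TV/(1+r)^2
    = 63119.19192 + 68219.73268 + 1235136.21274 = 1366475.13734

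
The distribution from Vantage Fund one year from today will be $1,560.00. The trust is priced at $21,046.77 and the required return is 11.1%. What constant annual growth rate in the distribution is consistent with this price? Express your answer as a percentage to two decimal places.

P = D₁/(r−g) ⇒ g = r − D₁/P = 0.111 − $1,560.00/$21,046.77 = 0.036879

3.69%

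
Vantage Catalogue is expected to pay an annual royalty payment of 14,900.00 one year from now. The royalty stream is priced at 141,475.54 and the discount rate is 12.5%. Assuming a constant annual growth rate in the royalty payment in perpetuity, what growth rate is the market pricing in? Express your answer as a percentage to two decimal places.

1.97%

P = D₁/(r−g) ⇒ g = r − D₁/P = 0.125 − 14,900.00/141,475.54 = 0.019681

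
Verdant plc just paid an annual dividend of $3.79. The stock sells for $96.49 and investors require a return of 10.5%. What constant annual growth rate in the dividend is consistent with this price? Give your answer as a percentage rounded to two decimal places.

6.32%

P = D₀(1+g)/(r−g) ⇒ P(r−g) = D₀(1+g) ⇒ g(P+D₀) = P·r − D₀
g = (P·r − D₀)/(P + D₀) = ($96.49×0.105 − $3.79) / ($96.49 + $3.79) = 0.063237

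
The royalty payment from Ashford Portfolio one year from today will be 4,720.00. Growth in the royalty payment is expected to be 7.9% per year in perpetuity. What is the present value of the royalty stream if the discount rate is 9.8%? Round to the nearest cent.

248421.05

Growing perpetuity: P = D₁ / (r − g) = 4,720.0000 / (0.098 − 0.079) = 248,421.05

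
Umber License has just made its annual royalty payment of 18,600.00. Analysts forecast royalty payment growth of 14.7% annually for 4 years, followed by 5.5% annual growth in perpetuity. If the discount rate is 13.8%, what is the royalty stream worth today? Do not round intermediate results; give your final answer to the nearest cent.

D_1 = 21334.20000
D_2 = 24470.32740
D_3 = 28067.46553
D_4 = 32193.38296
Terminal value at year 4: TV = D_4×(1+g_2)/(r−g_2) = 33964.01902/0.083 = 409205.04847
P_0 = D_1/(1+r)^1 + D_2/(1+r)^2 + D_3/(1+r)^3 + D_4/(1+r)^4 + TV/(1+r)^4
    = 18747.10018 + 18895.36371 + 19044.79980 + 19195.41773 + 243989.94822 = 319872.62963

319872.63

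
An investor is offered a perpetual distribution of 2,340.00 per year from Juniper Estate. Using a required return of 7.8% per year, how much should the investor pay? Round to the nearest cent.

30000.00

Level perpetuity: PV = C / r = 2,340.00 / 0.078 = 30,000.00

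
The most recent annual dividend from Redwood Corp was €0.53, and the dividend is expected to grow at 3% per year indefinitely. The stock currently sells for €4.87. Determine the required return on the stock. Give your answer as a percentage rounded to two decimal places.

14.21%

D₁ = €0.53 × 1.03 = €0.5459
P = D₁/(r − g) ⇒ r = D₁/P + g = €0.5459/€4.87 + 0.03 = 0.112094 + 0.03 = 0.142094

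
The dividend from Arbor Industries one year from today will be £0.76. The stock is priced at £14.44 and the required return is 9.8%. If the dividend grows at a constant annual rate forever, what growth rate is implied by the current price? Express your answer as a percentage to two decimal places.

P = D₁/(r−g) ⇒ g = r − D₁/P = 0.098 − £0.76/£14.44 = 0.045368

4.54%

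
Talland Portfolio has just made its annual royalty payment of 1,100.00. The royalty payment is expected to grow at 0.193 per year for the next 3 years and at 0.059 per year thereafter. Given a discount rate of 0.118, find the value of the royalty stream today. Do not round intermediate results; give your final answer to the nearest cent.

D_1 = 1312.30000
D_2 = 1565.57390
D_3 = 1867.72966
Terminal value at year 3: TV = D_3×(1+g_2)/(r−g_2) = 1977.92571/0.059 = 33524.16462
P_0 = D_1/(1+r)^1 + D_2/(1+r)^2 + D_3/(1+r)^3 + TV/(1+r)^3
    = 1173.79249 + 1252.53527 + 1336.56045 + 23990.12738 = 27753.01559

27753.02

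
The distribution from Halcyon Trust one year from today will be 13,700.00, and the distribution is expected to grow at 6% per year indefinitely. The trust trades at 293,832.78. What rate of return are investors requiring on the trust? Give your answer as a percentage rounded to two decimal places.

10.66%

P = D₁/(r − g) ⇒ r = D₁/P + g = 13,700.0000/293,832.78 + 0.06 = 0.046625 + 0.06 = 0.106625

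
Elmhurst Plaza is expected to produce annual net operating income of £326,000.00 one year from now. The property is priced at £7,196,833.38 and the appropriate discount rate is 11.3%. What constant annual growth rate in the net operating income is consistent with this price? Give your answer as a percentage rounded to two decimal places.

6.77%

P = D₁/(r−g) ⇒ g = r − D₁/P = 0.113 − £326,000.00/£7,196,833.38 = 0.067702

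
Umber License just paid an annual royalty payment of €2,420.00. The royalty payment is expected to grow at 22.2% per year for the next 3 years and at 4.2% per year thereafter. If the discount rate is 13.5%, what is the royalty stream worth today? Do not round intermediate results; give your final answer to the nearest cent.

€42270.63

D_1 = 2957.24000
D_2 = 3613.74728
D_3 = 4415.99918
Terminal value at year 3: TV = D_3×(1+g_2)/(r−g_2) = 4601.47114/0.093 = 49478.18432
P_0 = D_1/(1+r)^1 + D_2/(1+r)^2 + D_3/(1+r)^3 + TV/(1+r)^3
    = 2605.49780 + 2805.21437 + 3020.23961 + 33839.67392 = 42270.62570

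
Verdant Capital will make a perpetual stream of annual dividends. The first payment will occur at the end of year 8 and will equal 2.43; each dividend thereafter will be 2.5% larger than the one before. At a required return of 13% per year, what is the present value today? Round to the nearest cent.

9.84

Value at end of year 7: C₁ / (r − g) = 2.43 / (0.13 − 0.025) = 23.1429
Discount to today: PV = 23.1429 / (1 + 0.13)^7 = 23.1429 / 2.352605 = 9.84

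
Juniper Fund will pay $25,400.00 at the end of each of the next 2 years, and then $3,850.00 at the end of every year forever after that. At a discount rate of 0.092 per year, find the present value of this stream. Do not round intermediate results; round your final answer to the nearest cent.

$79654.08

PV of 2-year annuity: $25,400.00 × [1 − (1+0.092)^−2] / 0.092 = 44560.50665
Perpetuity value at year 2: $3,850.00 / 0.092 = 41847.82609
PV of perpetuity: 41847.82609 / (1+0.092)^2 = 35093.57606
Total PV = 44560.50665 + 35093.57606 = 79654.08271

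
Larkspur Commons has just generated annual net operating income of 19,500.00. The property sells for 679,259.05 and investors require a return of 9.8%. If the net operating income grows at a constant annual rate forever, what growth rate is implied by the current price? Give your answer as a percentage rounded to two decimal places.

P = D₀(1+g)/(r−g) ⇒ P(r−g) = D₀(1+g) ⇒ g(P+D₀) = P·r − D₀
g = (P·r − D₀)/(P + D₀) = (679,259.05×0.098 − 19,500.00) / (679,259.05 + 19,500.00) = 0.067359

6.74%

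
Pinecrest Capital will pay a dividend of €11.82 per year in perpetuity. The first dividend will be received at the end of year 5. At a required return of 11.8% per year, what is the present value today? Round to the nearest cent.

€64.12

Value at end of year 4: C / r = €11.82 / 0.118 = €100.1695
Discount to today: PV = €100.1695 / (1 + 0.118)^4 = €100.1695 / 1.562310 = €64.12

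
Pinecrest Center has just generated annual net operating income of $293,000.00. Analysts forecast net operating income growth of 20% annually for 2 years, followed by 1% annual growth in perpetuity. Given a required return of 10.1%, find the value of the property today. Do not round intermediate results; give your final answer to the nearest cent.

$4530502.74

D_1 = 351600.00000
D_2 = 421920.00000
Terminal value at year 2: TV = D_2×(1+g_2)/(r−g_2) = 426139.20000/0.091 = 4682848.35165
P_0 = D_1/(1+r)^1 + D_2/(1+r)^2 + TV/(1+r)^2
    = 319346.04905 + 348061.08888 + 3863095.60184 = 4530502.73977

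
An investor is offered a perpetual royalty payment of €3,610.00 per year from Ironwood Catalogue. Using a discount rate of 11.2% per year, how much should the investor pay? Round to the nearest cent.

€32232.14

Level perpetuity: PV = C / r = €3,610.00 / 0.112 = €32,232.14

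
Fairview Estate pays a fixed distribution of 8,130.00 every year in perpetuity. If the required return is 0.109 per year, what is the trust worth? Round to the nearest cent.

74587.16

Level perpetuity: PV = C / r = 8,130.00 / 0.109 = 74,587.16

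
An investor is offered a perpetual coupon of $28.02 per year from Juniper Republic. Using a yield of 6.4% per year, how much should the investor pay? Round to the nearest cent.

Level perpetuity: PV = C / r = $28.02 / 0.064 = $437.81

$437.81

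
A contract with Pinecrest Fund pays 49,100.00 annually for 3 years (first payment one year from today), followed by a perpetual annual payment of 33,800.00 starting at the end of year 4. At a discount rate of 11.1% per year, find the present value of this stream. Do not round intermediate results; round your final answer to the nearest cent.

PV of 3-year annuity: 49,100.00 × [1 − (1+0.111)^−3] / 0.111 = 119778.01515
Perpetuity value at year 3: 33,800.00 / 0.111 = 304504.50450
PV of perpetuity: 304504.50450 / (1+0.111)^3 = 222050.39224
Total PV = 119778.01515 + 222050.39224 = 341828.40739

341828.41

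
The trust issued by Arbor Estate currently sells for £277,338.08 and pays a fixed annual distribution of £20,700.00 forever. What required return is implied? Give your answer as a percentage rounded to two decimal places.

7.46%

P = C/r ⇒ r = C/P = £20,700.00/£277,338.08 = 0.074638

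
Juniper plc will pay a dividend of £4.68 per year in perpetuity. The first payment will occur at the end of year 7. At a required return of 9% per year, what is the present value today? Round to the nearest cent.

£31.01

Value at end of year 6: C / r = £4.68 / 0.09 = £52.0000
Discount to today: PV = £52.0000 / (1 + 0.09)^6 = £52.0000 / 1.677100 = £31.01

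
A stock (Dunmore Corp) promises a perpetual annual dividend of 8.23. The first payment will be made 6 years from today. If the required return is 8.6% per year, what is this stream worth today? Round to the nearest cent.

63.35

Value at end of year 5: C / r = 8.23 / 0.086 = 95.6977
Discount to today: PV = 95.6977 / (1 + 0.086)^5 = 95.6977 / 1.510599 = 63.35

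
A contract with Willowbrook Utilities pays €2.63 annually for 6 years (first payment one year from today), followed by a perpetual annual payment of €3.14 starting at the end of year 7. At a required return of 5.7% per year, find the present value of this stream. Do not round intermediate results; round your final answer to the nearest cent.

PV of 6-year annuity: €2.63 × [1 − (1+0.057)^−6] / 0.057 = 13.05536
Perpetuity value at year 6: €3.14 / 0.057 = 55.08772
PV of perpetuity: 55.08772 / (1+0.057)^6 = 39.50071
Total PV = 13.05536 + 39.50071 = 52.55607

€52.56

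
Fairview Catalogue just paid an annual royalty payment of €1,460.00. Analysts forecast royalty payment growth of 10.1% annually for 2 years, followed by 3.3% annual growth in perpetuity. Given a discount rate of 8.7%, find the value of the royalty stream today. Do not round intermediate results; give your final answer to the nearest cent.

€31629.98

D_1 = 1607.46000
D_2 = 1769.81346
Terminal value at year 2: TV = D_2×(1+g_2)/(r−g_2) = 1828.21730/0.054 = 33855.87600
P_0 = D_1/(1+r)^1 + D_2/(1+r)^2 + TV/(1+r)^2
    = 1478.80405 + 1497.85028 + 28653.32114 = 31629.97547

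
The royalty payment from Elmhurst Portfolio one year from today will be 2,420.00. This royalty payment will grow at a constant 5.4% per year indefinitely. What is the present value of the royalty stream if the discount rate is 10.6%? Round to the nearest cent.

46538.46

Growing perpetuity: P = D₁ / (r − g) = 2,420.0000 / (0.106 − 0.054) = 46,538.46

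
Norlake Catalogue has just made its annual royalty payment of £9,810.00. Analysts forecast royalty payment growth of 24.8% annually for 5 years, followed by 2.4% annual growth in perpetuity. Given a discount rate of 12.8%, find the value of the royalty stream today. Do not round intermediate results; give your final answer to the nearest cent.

D_1 = 12242.88000
D_2 = 15279.11424
D_3 = 19068.33457
D_4 = 23797.28155
D_5 = 29699.00737
Terminal value at year 5: TV = D_5×(1+g_2)/(r−g_2) = 30411.78355/0.104 = 292420.99563
P_0 = D_1/(1+r)^1 + D_2/(1+r)^2 + D_3/(1+r)^3 + D_4/(1+r)^4 + D_5/(1+r)^5 + TV/(1+r)^5
    = 10853.61702 + 12008.25713 + 13285.73129 + 14699.10696 + 16262.84175 + 160126.44180 = 227235.99595

£227236.00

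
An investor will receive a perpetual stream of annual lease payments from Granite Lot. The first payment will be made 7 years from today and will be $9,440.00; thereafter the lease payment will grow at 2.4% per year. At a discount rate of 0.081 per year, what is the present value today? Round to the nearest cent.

Value at end of year 6: C₁ / (r − g) = $9,440.00 / (0.081 − 0.024) = $165,614.0351
Discount to today: PV = $165,614.0351 / (1 + 0.081)^6 = $165,614.0351 / 1.595711 = $103,787.00

$103787.00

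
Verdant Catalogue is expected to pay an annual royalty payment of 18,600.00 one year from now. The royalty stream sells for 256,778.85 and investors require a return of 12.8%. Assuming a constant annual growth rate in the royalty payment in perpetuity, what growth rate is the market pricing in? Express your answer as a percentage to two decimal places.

5.56%

P = D₁/(r−g) ⇒ g = r − D₁/P = 0.128 − 18,600.00/256,778.85 = 0.055564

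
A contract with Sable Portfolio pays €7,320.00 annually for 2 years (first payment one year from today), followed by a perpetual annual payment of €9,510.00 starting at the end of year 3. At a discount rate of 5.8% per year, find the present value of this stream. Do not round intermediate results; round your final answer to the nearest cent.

€159939.11

PV of 2-year annuity: €7,320.00 × [1 − (1+0.058)^−2] / 0.058 = 13458.14230
Perpetuity value at year 2: €9,510.00 / 0.058 = 163965.51724
PV of perpetuity: 163965.51724 / (1+0.058)^2 = 146480.96351
Total PV = 13458.14230 + 146480.96351 = 159939.10581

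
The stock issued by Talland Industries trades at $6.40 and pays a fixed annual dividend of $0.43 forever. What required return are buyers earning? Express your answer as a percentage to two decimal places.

6.72%

P = C/r ⇒ r = C/P = $0.43/$6.40 = 0.067187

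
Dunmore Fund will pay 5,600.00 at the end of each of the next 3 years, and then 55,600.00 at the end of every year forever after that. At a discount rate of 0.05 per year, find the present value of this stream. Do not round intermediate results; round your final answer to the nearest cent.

975837.60

PV of 3-year annuity: 5,600.00 × [1 − (1+0.05)^−3] / 0.05 = 15250.18896
Perpetuity value at year 3: 55,600.00 / 0.05 = 1112000.00000
PV of perpetuity: 1112000.00000 / (1+0.05)^3 = 960587.40957
Total PV = 15250.18896 + 960587.40957 = 975837.59853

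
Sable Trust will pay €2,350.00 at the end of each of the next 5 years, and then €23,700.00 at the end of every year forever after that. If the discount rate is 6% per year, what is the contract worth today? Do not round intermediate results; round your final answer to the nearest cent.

€305066.03

PV of 5-year annuity: €2,350.00 × [1 − (1+0.06)^−5] / 0.06 = 9899.05490
Perpetuity value at year 5: €23,700.00 / 0.06 = 395000.00000
PV of perpetuity: 395000.00000 / (1+0.06)^5 = 295166.97828
Total PV = 9899.05490 + 295166.97828 = 305066.03318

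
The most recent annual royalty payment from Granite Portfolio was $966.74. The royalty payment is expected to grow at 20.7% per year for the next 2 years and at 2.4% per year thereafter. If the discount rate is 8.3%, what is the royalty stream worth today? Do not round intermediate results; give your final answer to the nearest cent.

$23119.06

D_1 = 1166.85518
D_2 = 1408.39420
Terminal value at year 2: TV = D_2×(1+g_2)/(r−g_2) = 1442.19566/0.059 = 24443.99429
P_0 = D_1/(1+r)^1 + D_2/(1+r)^2 + TV/(1+r)^2
    = 1077.42861 + 1200.79070 + 20840.84196 = 23119.06127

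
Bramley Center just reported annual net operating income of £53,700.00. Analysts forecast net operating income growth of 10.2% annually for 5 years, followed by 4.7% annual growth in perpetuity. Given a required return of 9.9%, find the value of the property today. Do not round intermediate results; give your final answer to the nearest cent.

D_1 = 59177.40000
D_2 = 65213.49480
D_3 = 71865.27127
D_4 = 79195.52894
D_5 = 87273.47289
Terminal value at year 5: TV = D_5×(1+g_2)/(r−g_2) = 91375.32612/0.052 = 1757217.80994
P_0 = D_1/(1+r)^1 + D_2/(1+r)^2 + D_3/(1+r)^3 + D_4/(1+r)^4 + D_5/(1+r)^5 + TV/(1+r)^5
    = 53846.58781 + 53993.57576 + 54140.96496 + 54288.75649 + 54436.95146 + 1096067.08037 = 1366773.91685

£1366773.92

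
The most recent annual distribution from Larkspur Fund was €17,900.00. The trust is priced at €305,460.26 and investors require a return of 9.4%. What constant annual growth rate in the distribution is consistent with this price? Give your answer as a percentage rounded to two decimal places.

P = D₀(1+g)/(r−g) ⇒ P(r−g) = D₀(1+g) ⇒ g(P+D₀) = P·r − D₀
g = (P·r − D₀)/(P + D₀) = (€305,460.26×0.094 − €17,900.00) / (€305,460.26 + €17,900.00) = 0.033440

3.34%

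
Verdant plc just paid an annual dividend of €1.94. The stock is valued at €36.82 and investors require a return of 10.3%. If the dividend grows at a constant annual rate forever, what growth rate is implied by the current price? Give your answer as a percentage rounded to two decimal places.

4.78%

P = D₀(1+g)/(r−g) ⇒ P(r−g) = D₀(1+g) ⇒ g(P+D₀) = P·r − D₀
g = (P·r − D₀)/(P + D₀) = (€36.82×0.103 − €1.94) / (€36.82 + €1.94) = 0.047793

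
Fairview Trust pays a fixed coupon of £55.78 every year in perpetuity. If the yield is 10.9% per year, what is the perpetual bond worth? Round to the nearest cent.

Level perpetuity: PV = C / r = £55.78 / 0.109 = £511.74

£511.74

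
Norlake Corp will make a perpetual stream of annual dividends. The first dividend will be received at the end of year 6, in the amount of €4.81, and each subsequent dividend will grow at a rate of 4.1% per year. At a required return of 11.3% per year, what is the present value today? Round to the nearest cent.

Value at end of year 5: C₁ / (r − g) = €4.81 / (0.113 − 0.041) = €66.8056
Discount to today: PV = €66.8056 / (1 + 0.113)^5 = €66.8056 / 1.707953 = €39.11

€39.11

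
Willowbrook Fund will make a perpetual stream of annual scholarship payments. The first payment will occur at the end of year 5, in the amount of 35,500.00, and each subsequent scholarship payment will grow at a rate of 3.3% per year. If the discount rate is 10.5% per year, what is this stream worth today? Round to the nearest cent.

Value at end of year 4: C₁ / (r − g) = 35,500.00 / (0.105 − 0.033) = 493,055.5556
Discount to today: PV = 493,055.5556 / (1 + 0.105)^4 = 493,055.5556 / 1.490902 = 330,709.56

330709.56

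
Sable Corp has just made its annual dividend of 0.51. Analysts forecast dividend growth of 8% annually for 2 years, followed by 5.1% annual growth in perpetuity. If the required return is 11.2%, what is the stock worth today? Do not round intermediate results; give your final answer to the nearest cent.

9.26

D_1 = 0.55080
D_2 = 0.59486
Terminal value at year 2: TV = D_2×(1+g_2)/(r−g_2) = 0.62520/0.061 = 10.24921
P_0 = D_1/(1+r)^1 + D_2/(1+r)^2 + TV/(1+r)^2
    = 0.49532 + 0.48107 + 8.28860 = 9.26499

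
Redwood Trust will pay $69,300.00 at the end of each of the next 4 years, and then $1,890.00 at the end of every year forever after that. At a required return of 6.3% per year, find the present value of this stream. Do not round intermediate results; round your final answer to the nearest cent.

PV of 4-year annuity: $69,300.00 × [1 − (1+0.063)^−4] / 0.063 = 238491.38032
Perpetuity value at year 4: $1,890.00 / 0.063 = 30000.00000
PV of perpetuity: 30000.00000 / (1+0.063)^4 = 23495.68963
Total PV = 238491.38032 + 23495.68963 = 261987.06995

$261987.07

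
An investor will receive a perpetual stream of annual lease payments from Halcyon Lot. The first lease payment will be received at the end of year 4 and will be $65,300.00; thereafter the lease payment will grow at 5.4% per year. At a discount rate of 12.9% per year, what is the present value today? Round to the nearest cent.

$605020.50

Value at end of year 3: C₁ / (r − g) = $65,300.00 / (0.129 − 0.054) = $870,666.6667
Discount to today: PV = $870,666.6667 / (1 + 0.129)^3 = $870,666.6667 / 1.439070 = $605,020.50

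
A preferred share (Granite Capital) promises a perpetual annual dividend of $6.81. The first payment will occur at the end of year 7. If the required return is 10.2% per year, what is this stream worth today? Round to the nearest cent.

Value at end of year 6: C / r = $6.81 / 0.102 = $66.7647
Discount to today: PV = $66.7647 / (1 + 0.102)^6 = $66.7647 / 1.790975 = $37.28

$37.28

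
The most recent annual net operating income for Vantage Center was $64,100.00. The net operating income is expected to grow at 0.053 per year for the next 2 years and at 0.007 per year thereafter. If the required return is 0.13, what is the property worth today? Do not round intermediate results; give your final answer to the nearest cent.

$571097.38

D_1 = 67497.30000
D_2 = 71074.65690
Terminal value at year 2: TV = D_2×(1+g_2)/(r−g_2) = 71572.17950/0.123 = 581887.63820
P_0 = D_1/(1+r)^1 + D_2/(1+r)^2 + TV/(1+r)^2
    = 59732.12389 + 55661.88182 + 455703.37395 = 571097.37967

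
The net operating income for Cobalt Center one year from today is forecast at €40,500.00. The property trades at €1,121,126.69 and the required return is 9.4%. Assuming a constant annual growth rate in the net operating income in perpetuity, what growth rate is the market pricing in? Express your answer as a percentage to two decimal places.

5.79%

P = D₁/(r−g) ⇒ g = r − D₁/P = 0.094 − €40,500.00/€1,121,126.69 = 0.057876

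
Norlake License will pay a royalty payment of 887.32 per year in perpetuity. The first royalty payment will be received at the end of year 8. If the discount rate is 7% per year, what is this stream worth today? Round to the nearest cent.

7893.98

Value at end of year 7: C / r = 887.32 / 0.07 = 12,676.0000
Discount to today: PV = 12,676.0000 / (1 + 0.07)^7 = 12,676.0000 / 1.605781 = 7,893.98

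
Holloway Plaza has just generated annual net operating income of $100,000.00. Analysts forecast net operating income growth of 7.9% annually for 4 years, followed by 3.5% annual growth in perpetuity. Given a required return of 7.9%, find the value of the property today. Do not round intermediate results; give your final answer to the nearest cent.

$2752272.73

D_1 = 107900.00000
D_2 = 116424.10000
D_3 = 125621.60390
D_4 = 135545.71061
Terminal value at year 4: TV = D_4×(1+g_2)/(r−g_2) = 140289.81048/0.044 = 3188404.78362
P_0 = D_1/(1+r)^1 + D_2/(1+r)^2 + D_3/(1+r)^3 + D_4/(1+r)^4 + TV/(1+r)^4
    = 100000.00000 + 100000.00000 + 100000.00000 + 100000.00000 + 2352272.72727 = 2752272.72727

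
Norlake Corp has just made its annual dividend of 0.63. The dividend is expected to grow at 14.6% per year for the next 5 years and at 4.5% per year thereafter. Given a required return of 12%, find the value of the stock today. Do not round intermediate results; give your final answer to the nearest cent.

13.22

D_1 = 0.72198
D_2 = 0.82739
D_3 = 0.94819
D_4 = 1.08662
D_5 = 1.24527
Terminal value at year 5: TV = D_5×(1+g_2)/(r−g_2) = 1.30131/0.075 = 17.35077
P_0 = D_1/(1+r)^1 + D_2/(1+r)^2 + D_3/(1+r)^3 + D_4/(1+r)^4 + D_5/(1+r)^5 + TV/(1+r)^5
    = 0.64463 + 0.65959 + 0.67490 + 0.69057 + 0.70660 + 9.84529 = 13.22158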